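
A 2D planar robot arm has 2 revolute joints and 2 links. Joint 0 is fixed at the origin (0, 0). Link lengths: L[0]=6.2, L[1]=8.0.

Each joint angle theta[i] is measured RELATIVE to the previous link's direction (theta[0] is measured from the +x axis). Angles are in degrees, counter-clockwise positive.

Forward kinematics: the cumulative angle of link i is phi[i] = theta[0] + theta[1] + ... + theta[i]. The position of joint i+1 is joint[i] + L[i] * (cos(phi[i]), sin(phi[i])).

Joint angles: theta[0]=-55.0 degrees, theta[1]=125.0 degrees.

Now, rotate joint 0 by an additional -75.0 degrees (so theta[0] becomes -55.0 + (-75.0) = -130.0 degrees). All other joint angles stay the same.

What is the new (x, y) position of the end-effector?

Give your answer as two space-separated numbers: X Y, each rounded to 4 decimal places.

joint[0] = (0.0000, 0.0000)  (base)
link 0: phi[0] = -130 = -130 deg
  cos(-130 deg) = -0.6428, sin(-130 deg) = -0.7660
  joint[1] = (0.0000, 0.0000) + 6.2 * (-0.6428, -0.7660) = (0.0000 + -3.9853, 0.0000 + -4.7495) = (-3.9853, -4.7495)
link 1: phi[1] = -130 + 125 = -5 deg
  cos(-5 deg) = 0.9962, sin(-5 deg) = -0.0872
  joint[2] = (-3.9853, -4.7495) + 8 * (0.9962, -0.0872) = (-3.9853 + 7.9696, -4.7495 + -0.6972) = (3.9843, -5.4467)
End effector: (3.9843, -5.4467)

Answer: 3.9843 -5.4467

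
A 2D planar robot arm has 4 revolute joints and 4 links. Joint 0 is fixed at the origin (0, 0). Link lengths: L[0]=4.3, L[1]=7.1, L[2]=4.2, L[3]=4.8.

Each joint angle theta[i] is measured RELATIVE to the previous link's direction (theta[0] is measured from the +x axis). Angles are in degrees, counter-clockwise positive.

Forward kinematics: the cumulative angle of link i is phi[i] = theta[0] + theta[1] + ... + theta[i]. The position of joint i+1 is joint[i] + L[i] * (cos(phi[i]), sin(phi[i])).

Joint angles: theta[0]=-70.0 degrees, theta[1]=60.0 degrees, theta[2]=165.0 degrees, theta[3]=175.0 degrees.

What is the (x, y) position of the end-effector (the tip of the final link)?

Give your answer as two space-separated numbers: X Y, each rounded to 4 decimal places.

joint[0] = (0.0000, 0.0000)  (base)
link 0: phi[0] = -70 = -70 deg
  cos(-70 deg) = 0.3420, sin(-70 deg) = -0.9397
  joint[1] = (0.0000, 0.0000) + 4.3 * (0.3420, -0.9397) = (0.0000 + 1.4707, 0.0000 + -4.0407) = (1.4707, -4.0407)
link 1: phi[1] = -70 + 60 = -10 deg
  cos(-10 deg) = 0.9848, sin(-10 deg) = -0.1736
  joint[2] = (1.4707, -4.0407) + 7.1 * (0.9848, -0.1736) = (1.4707 + 6.9921, -4.0407 + -1.2329) = (8.4628, -5.2736)
link 2: phi[2] = -70 + 60 + 165 = 155 deg
  cos(155 deg) = -0.9063, sin(155 deg) = 0.4226
  joint[3] = (8.4628, -5.2736) + 4.2 * (-0.9063, 0.4226) = (8.4628 + -3.8065, -5.2736 + 1.7750) = (4.6563, -3.4986)
link 3: phi[3] = -70 + 60 + 165 + 175 = 330 deg
  cos(330 deg) = 0.8660, sin(330 deg) = -0.5000
  joint[4] = (4.6563, -3.4986) + 4.8 * (0.8660, -0.5000) = (4.6563 + 4.1569, -3.4986 + -2.4000) = (8.8133, -5.8986)
End effector: (8.8133, -5.8986)

Answer: 8.8133 -5.8986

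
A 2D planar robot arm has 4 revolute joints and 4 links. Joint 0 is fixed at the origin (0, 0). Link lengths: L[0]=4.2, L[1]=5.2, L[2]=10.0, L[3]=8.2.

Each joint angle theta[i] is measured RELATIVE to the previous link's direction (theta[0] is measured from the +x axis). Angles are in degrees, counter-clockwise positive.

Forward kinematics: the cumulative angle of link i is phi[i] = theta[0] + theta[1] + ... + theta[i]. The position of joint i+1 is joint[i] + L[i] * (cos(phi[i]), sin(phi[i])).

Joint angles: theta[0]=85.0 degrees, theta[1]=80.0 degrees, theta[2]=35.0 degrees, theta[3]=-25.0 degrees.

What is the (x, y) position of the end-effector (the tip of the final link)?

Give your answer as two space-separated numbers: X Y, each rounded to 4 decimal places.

joint[0] = (0.0000, 0.0000)  (base)
link 0: phi[0] = 85 = 85 deg
  cos(85 deg) = 0.0872, sin(85 deg) = 0.9962
  joint[1] = (0.0000, 0.0000) + 4.2 * (0.0872, 0.9962) = (0.0000 + 0.3661, 0.0000 + 4.1840) = (0.3661, 4.1840)
link 1: phi[1] = 85 + 80 = 165 deg
  cos(165 deg) = -0.9659, sin(165 deg) = 0.2588
  joint[2] = (0.3661, 4.1840) + 5.2 * (-0.9659, 0.2588) = (0.3661 + -5.0228, 4.1840 + 1.3459) = (-4.6568, 5.5299)
link 2: phi[2] = 85 + 80 + 35 = 200 deg
  cos(200 deg) = -0.9397, sin(200 deg) = -0.3420
  joint[3] = (-4.6568, 5.5299) + 10 * (-0.9397, -0.3420) = (-4.6568 + -9.3969, 5.5299 + -3.4202) = (-14.0537, 2.1097)
link 3: phi[3] = 85 + 80 + 35 + -25 = 175 deg
  cos(175 deg) = -0.9962, sin(175 deg) = 0.0872
  joint[4] = (-14.0537, 2.1097) + 8.2 * (-0.9962, 0.0872) = (-14.0537 + -8.1688, 2.1097 + 0.7147) = (-22.2225, 2.8244)
End effector: (-22.2225, 2.8244)

Answer: -22.2225 2.8244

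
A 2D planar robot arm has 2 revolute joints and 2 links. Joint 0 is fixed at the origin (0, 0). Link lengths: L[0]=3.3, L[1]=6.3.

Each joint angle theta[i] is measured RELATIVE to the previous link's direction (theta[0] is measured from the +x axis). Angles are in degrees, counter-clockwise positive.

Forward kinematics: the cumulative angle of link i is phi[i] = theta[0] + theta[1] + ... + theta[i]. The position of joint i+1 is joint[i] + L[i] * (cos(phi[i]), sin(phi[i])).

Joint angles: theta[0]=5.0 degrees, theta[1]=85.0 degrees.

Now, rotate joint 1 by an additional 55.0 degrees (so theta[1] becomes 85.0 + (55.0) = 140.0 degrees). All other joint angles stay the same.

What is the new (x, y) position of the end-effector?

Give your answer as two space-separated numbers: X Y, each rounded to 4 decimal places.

joint[0] = (0.0000, 0.0000)  (base)
link 0: phi[0] = 5 = 5 deg
  cos(5 deg) = 0.9962, sin(5 deg) = 0.0872
  joint[1] = (0.0000, 0.0000) + 3.3 * (0.9962, 0.0872) = (0.0000 + 3.2874, 0.0000 + 0.2876) = (3.2874, 0.2876)
link 1: phi[1] = 5 + 140 = 145 deg
  cos(145 deg) = -0.8192, sin(145 deg) = 0.5736
  joint[2] = (3.2874, 0.2876) + 6.3 * (-0.8192, 0.5736) = (3.2874 + -5.1607, 0.2876 + 3.6135) = (-1.8732, 3.9011)
End effector: (-1.8732, 3.9011)

Answer: -1.8732 3.9011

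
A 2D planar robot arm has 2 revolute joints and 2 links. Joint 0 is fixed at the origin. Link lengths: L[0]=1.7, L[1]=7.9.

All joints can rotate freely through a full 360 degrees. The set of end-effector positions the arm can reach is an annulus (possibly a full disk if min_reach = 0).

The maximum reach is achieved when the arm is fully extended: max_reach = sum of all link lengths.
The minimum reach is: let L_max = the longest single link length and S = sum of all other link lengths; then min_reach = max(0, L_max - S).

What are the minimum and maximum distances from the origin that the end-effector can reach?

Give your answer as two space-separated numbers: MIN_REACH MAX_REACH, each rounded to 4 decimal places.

Answer: 6.2000 9.6000

Derivation:
Link lengths: [1.7, 7.9]
max_reach = 1.7 + 7.9 = 9.6
L_max = max([1.7, 7.9]) = 7.9
S (sum of others) = 9.6 - 7.9 = 1.7
min_reach = max(0, 7.9 - 1.7) = max(0, 6.2) = 6.2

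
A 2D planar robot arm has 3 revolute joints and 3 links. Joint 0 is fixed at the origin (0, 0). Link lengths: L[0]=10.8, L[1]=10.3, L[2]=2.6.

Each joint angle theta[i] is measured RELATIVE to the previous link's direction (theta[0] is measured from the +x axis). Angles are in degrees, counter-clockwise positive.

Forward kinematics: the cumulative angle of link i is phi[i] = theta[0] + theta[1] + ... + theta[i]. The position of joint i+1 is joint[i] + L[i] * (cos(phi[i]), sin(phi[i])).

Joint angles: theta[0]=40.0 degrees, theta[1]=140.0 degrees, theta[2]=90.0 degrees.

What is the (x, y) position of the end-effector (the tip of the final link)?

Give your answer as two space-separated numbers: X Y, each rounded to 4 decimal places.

Answer: -2.0267 4.3421

Derivation:
joint[0] = (0.0000, 0.0000)  (base)
link 0: phi[0] = 40 = 40 deg
  cos(40 deg) = 0.7660, sin(40 deg) = 0.6428
  joint[1] = (0.0000, 0.0000) + 10.8 * (0.7660, 0.6428) = (0.0000 + 8.2733, 0.0000 + 6.9421) = (8.2733, 6.9421)
link 1: phi[1] = 40 + 140 = 180 deg
  cos(180 deg) = -1.0000, sin(180 deg) = 0.0000
  joint[2] = (8.2733, 6.9421) + 10.3 * (-1.0000, 0.0000) = (8.2733 + -10.3000, 6.9421 + 0.0000) = (-2.0267, 6.9421)
link 2: phi[2] = 40 + 140 + 90 = 270 deg
  cos(270 deg) = -0.0000, sin(270 deg) = -1.0000
  joint[3] = (-2.0267, 6.9421) + 2.6 * (-0.0000, -1.0000) = (-2.0267 + -0.0000, 6.9421 + -2.6000) = (-2.0267, 4.3421)
End effector: (-2.0267, 4.3421)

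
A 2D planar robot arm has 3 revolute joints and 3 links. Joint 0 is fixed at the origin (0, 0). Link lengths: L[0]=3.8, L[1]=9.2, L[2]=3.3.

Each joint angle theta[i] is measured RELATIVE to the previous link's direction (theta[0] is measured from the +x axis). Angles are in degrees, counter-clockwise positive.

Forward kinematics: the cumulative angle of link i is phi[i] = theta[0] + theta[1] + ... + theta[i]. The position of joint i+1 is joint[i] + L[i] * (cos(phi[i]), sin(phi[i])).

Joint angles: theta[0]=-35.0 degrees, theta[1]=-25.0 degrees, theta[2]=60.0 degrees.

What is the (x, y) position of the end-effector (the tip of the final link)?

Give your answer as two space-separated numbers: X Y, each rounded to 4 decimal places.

Answer: 11.0128 -10.1470

Derivation:
joint[0] = (0.0000, 0.0000)  (base)
link 0: phi[0] = -35 = -35 deg
  cos(-35 deg) = 0.8192, sin(-35 deg) = -0.5736
  joint[1] = (0.0000, 0.0000) + 3.8 * (0.8192, -0.5736) = (0.0000 + 3.1128, 0.0000 + -2.1796) = (3.1128, -2.1796)
link 1: phi[1] = -35 + -25 = -60 deg
  cos(-60 deg) = 0.5000, sin(-60 deg) = -0.8660
  joint[2] = (3.1128, -2.1796) + 9.2 * (0.5000, -0.8660) = (3.1128 + 4.6000, -2.1796 + -7.9674) = (7.7128, -10.1470)
link 2: phi[2] = -35 + -25 + 60 = 0 deg
  cos(0 deg) = 1.0000, sin(0 deg) = 0.0000
  joint[3] = (7.7128, -10.1470) + 3.3 * (1.0000, 0.0000) = (7.7128 + 3.3000, -10.1470 + 0.0000) = (11.0128, -10.1470)
End effector: (11.0128, -10.1470)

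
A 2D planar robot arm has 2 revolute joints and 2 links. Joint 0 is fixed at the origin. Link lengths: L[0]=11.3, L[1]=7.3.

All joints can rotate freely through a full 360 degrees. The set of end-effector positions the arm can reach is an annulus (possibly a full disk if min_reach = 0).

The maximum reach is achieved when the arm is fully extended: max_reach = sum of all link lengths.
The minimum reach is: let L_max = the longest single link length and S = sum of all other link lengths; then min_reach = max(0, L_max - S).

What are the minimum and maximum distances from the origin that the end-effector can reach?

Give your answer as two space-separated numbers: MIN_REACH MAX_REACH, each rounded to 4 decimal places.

Link lengths: [11.3, 7.3]
max_reach = 11.3 + 7.3 = 18.6
L_max = max([11.3, 7.3]) = 11.3
S (sum of others) = 18.6 - 11.3 = 7.3
min_reach = max(0, 11.3 - 7.3) = max(0, 4) = 4

Answer: 4.0000 18.6000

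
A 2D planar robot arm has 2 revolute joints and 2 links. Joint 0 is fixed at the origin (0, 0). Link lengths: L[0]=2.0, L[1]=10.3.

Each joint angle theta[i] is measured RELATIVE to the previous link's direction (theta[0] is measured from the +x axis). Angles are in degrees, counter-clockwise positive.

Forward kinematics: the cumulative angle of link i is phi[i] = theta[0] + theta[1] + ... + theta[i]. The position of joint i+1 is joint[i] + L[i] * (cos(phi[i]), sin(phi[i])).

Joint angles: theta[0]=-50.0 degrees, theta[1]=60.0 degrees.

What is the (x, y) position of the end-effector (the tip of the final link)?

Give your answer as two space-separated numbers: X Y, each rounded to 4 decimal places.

joint[0] = (0.0000, 0.0000)  (base)
link 0: phi[0] = -50 = -50 deg
  cos(-50 deg) = 0.6428, sin(-50 deg) = -0.7660
  joint[1] = (0.0000, 0.0000) + 2 * (0.6428, -0.7660) = (0.0000 + 1.2856, 0.0000 + -1.5321) = (1.2856, -1.5321)
link 1: phi[1] = -50 + 60 = 10 deg
  cos(10 deg) = 0.9848, sin(10 deg) = 0.1736
  joint[2] = (1.2856, -1.5321) + 10.3 * (0.9848, 0.1736) = (1.2856 + 10.1435, -1.5321 + 1.7886) = (11.4291, 0.2565)
End effector: (11.4291, 0.2565)

Answer: 11.4291 0.2565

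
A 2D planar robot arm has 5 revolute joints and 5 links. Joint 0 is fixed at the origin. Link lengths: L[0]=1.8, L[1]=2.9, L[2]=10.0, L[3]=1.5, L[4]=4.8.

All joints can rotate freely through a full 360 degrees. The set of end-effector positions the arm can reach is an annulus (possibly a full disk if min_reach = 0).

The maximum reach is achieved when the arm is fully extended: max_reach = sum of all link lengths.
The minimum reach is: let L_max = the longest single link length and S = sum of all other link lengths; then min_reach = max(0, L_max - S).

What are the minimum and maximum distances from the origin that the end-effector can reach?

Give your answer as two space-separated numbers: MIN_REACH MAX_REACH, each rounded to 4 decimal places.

Link lengths: [1.8, 2.9, 10.0, 1.5, 4.8]
max_reach = 1.8 + 2.9 + 10 + 1.5 + 4.8 = 21
L_max = max([1.8, 2.9, 10.0, 1.5, 4.8]) = 10
S (sum of others) = 21 - 10 = 11
min_reach = max(0, 10 - 11) = max(0, -1) = 0

Answer: 0.0000 21.0000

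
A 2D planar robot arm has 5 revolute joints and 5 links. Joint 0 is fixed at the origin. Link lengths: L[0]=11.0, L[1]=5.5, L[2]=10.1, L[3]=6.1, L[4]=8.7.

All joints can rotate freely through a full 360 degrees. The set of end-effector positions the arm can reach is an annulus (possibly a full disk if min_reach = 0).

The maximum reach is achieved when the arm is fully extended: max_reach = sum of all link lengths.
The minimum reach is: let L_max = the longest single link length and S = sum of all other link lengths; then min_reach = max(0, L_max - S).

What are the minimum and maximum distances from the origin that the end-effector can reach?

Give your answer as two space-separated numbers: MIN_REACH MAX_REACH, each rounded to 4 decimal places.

Link lengths: [11.0, 5.5, 10.1, 6.1, 8.7]
max_reach = 11 + 5.5 + 10.1 + 6.1 + 8.7 = 41.4
L_max = max([11.0, 5.5, 10.1, 6.1, 8.7]) = 11
S (sum of others) = 41.4 - 11 = 30.4
min_reach = max(0, 11 - 30.4) = max(0, -19.4) = 0

Answer: 0.0000 41.4000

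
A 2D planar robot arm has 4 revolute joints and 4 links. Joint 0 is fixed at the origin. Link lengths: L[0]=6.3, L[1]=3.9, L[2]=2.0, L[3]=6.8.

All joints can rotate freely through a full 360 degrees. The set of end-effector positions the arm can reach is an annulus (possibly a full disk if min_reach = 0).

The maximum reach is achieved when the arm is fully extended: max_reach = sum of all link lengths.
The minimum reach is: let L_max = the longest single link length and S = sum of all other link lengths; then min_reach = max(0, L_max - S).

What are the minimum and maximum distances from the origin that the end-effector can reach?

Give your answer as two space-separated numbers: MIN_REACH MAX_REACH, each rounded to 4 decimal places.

Answer: 0.0000 19.0000

Derivation:
Link lengths: [6.3, 3.9, 2.0, 6.8]
max_reach = 6.3 + 3.9 + 2 + 6.8 = 19
L_max = max([6.3, 3.9, 2.0, 6.8]) = 6.8
S (sum of others) = 19 - 6.8 = 12.2
min_reach = max(0, 6.8 - 12.2) = max(0, -5.4) = 0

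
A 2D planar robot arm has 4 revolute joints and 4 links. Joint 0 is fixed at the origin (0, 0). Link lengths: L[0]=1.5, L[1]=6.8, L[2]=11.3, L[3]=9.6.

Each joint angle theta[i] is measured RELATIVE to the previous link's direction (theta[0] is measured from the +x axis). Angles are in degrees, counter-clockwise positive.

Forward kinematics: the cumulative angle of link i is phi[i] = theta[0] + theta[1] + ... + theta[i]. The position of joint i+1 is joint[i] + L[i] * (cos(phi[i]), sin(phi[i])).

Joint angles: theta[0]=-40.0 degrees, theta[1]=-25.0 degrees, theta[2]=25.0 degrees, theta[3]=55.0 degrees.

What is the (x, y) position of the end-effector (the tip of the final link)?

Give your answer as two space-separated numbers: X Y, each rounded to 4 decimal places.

Answer: 21.9521 -11.9059

Derivation:
joint[0] = (0.0000, 0.0000)  (base)
link 0: phi[0] = -40 = -40 deg
  cos(-40 deg) = 0.7660, sin(-40 deg) = -0.6428
  joint[1] = (0.0000, 0.0000) + 1.5 * (0.7660, -0.6428) = (0.0000 + 1.1491, 0.0000 + -0.9642) = (1.1491, -0.9642)
link 1: phi[1] = -40 + -25 = -65 deg
  cos(-65 deg) = 0.4226, sin(-65 deg) = -0.9063
  joint[2] = (1.1491, -0.9642) + 6.8 * (0.4226, -0.9063) = (1.1491 + 2.8738, -0.9642 + -6.1629) = (4.0229, -7.1271)
link 2: phi[2] = -40 + -25 + 25 = -40 deg
  cos(-40 deg) = 0.7660, sin(-40 deg) = -0.6428
  joint[3] = (4.0229, -7.1271) + 11.3 * (0.7660, -0.6428) = (4.0229 + 8.6563, -7.1271 + -7.2635) = (12.6792, -14.3906)
link 3: phi[3] = -40 + -25 + 25 + 55 = 15 deg
  cos(15 deg) = 0.9659, sin(15 deg) = 0.2588
  joint[4] = (12.6792, -14.3906) + 9.6 * (0.9659, 0.2588) = (12.6792 + 9.2729, -14.3906 + 2.4847) = (21.9521, -11.9059)
End effector: (21.9521, -11.9059)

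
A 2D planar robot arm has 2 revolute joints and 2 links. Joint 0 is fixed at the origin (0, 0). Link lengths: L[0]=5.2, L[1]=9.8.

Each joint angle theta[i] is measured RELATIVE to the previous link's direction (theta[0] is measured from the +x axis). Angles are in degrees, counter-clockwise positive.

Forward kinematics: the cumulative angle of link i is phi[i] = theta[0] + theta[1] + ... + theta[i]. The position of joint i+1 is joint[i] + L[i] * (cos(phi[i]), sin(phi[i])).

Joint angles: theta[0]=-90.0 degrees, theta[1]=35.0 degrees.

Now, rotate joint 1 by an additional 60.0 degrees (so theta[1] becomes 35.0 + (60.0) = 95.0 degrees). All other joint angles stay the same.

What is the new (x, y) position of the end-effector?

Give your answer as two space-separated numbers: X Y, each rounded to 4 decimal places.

Answer: 9.7627 -4.3459

Derivation:
joint[0] = (0.0000, 0.0000)  (base)
link 0: phi[0] = -90 = -90 deg
  cos(-90 deg) = 0.0000, sin(-90 deg) = -1.0000
  joint[1] = (0.0000, 0.0000) + 5.2 * (0.0000, -1.0000) = (0.0000 + 0.0000, 0.0000 + -5.2000) = (0.0000, -5.2000)
link 1: phi[1] = -90 + 95 = 5 deg
  cos(5 deg) = 0.9962, sin(5 deg) = 0.0872
  joint[2] = (0.0000, -5.2000) + 9.8 * (0.9962, 0.0872) = (0.0000 + 9.7627, -5.2000 + 0.8541) = (9.7627, -4.3459)
End effector: (9.7627, -4.3459)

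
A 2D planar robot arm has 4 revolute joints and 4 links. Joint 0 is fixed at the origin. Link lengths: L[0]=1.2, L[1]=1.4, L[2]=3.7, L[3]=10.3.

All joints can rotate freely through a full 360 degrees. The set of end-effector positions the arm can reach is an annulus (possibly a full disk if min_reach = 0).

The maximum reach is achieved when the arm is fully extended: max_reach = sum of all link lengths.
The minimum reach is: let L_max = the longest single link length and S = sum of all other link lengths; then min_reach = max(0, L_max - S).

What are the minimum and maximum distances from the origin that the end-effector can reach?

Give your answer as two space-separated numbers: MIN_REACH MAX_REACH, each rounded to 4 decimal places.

Answer: 4.0000 16.6000

Derivation:
Link lengths: [1.2, 1.4, 3.7, 10.3]
max_reach = 1.2 + 1.4 + 3.7 + 10.3 = 16.6
L_max = max([1.2, 1.4, 3.7, 10.3]) = 10.3
S (sum of others) = 16.6 - 10.3 = 6.3
min_reach = max(0, 10.3 - 6.3) = max(0, 4) = 4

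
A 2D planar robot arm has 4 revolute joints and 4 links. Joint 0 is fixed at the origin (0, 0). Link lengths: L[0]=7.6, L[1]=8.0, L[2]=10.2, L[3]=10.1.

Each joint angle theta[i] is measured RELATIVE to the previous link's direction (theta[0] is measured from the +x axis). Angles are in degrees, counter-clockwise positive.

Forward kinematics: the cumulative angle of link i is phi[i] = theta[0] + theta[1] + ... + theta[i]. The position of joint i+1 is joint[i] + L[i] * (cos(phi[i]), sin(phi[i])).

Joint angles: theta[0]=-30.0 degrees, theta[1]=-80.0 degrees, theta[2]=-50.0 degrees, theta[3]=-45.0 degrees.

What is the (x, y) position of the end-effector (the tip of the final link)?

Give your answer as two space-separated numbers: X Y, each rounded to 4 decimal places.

joint[0] = (0.0000, 0.0000)  (base)
link 0: phi[0] = -30 = -30 deg
  cos(-30 deg) = 0.8660, sin(-30 deg) = -0.5000
  joint[1] = (0.0000, 0.0000) + 7.6 * (0.8660, -0.5000) = (0.0000 + 6.5818, 0.0000 + -3.8000) = (6.5818, -3.8000)
link 1: phi[1] = -30 + -80 = -110 deg
  cos(-110 deg) = -0.3420, sin(-110 deg) = -0.9397
  joint[2] = (6.5818, -3.8000) + 8 * (-0.3420, -0.9397) = (6.5818 + -2.7362, -3.8000 + -7.5175) = (3.8456, -11.3175)
link 2: phi[2] = -30 + -80 + -50 = -160 deg
  cos(-160 deg) = -0.9397, sin(-160 deg) = -0.3420
  joint[3] = (3.8456, -11.3175) + 10.2 * (-0.9397, -0.3420) = (3.8456 + -9.5849, -11.3175 + -3.4886) = (-5.7392, -14.8061)
link 3: phi[3] = -30 + -80 + -50 + -45 = -205 deg
  cos(-205 deg) = -0.9063, sin(-205 deg) = 0.4226
  joint[4] = (-5.7392, -14.8061) + 10.1 * (-0.9063, 0.4226) = (-5.7392 + -9.1537, -14.8061 + 4.2684) = (-14.8929, -10.5377)
End effector: (-14.8929, -10.5377)

Answer: -14.8929 -10.5377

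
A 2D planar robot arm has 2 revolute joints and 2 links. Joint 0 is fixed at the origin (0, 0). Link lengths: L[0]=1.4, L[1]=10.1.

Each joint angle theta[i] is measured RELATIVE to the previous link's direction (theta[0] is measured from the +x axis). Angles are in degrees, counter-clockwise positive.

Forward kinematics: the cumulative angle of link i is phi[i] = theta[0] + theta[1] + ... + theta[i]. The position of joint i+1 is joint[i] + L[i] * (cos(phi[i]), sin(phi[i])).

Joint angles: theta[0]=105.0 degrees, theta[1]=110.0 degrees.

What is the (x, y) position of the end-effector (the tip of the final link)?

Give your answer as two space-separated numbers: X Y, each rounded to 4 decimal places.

Answer: -8.6358 -4.4408

Derivation:
joint[0] = (0.0000, 0.0000)  (base)
link 0: phi[0] = 105 = 105 deg
  cos(105 deg) = -0.2588, sin(105 deg) = 0.9659
  joint[1] = (0.0000, 0.0000) + 1.4 * (-0.2588, 0.9659) = (0.0000 + -0.3623, 0.0000 + 1.3523) = (-0.3623, 1.3523)
link 1: phi[1] = 105 + 110 = 215 deg
  cos(215 deg) = -0.8192, sin(215 deg) = -0.5736
  joint[2] = (-0.3623, 1.3523) + 10.1 * (-0.8192, -0.5736) = (-0.3623 + -8.2734, 1.3523 + -5.7931) = (-8.6358, -4.4408)
End effector: (-8.6358, -4.4408)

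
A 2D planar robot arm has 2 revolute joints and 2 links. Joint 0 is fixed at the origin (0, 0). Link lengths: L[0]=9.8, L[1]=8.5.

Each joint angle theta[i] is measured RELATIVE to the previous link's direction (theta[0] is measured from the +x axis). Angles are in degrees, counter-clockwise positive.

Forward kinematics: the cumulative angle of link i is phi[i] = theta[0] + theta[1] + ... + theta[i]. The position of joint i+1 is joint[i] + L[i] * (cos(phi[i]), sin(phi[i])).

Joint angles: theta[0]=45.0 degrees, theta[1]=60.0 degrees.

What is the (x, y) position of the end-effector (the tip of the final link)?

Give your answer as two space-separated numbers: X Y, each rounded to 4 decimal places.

joint[0] = (0.0000, 0.0000)  (base)
link 0: phi[0] = 45 = 45 deg
  cos(45 deg) = 0.7071, sin(45 deg) = 0.7071
  joint[1] = (0.0000, 0.0000) + 9.8 * (0.7071, 0.7071) = (0.0000 + 6.9296, 0.0000 + 6.9296) = (6.9296, 6.9296)
link 1: phi[1] = 45 + 60 = 105 deg
  cos(105 deg) = -0.2588, sin(105 deg) = 0.9659
  joint[2] = (6.9296, 6.9296) + 8.5 * (-0.2588, 0.9659) = (6.9296 + -2.2000, 6.9296 + 8.2104) = (4.7297, 15.1400)
End effector: (4.7297, 15.1400)

Answer: 4.7297 15.1400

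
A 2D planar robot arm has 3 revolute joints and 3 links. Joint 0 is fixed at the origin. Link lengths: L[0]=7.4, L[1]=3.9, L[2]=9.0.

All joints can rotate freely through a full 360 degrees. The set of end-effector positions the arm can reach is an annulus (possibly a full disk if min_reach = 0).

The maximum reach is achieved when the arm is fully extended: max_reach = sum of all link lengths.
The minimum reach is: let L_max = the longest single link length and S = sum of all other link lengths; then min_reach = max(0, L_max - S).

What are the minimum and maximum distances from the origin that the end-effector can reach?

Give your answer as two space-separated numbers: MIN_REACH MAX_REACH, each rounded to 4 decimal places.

Answer: 0.0000 20.3000

Derivation:
Link lengths: [7.4, 3.9, 9.0]
max_reach = 7.4 + 3.9 + 9 = 20.3
L_max = max([7.4, 3.9, 9.0]) = 9
S (sum of others) = 20.3 - 9 = 11.3
min_reach = max(0, 9 - 11.3) = max(0, -2.3) = 0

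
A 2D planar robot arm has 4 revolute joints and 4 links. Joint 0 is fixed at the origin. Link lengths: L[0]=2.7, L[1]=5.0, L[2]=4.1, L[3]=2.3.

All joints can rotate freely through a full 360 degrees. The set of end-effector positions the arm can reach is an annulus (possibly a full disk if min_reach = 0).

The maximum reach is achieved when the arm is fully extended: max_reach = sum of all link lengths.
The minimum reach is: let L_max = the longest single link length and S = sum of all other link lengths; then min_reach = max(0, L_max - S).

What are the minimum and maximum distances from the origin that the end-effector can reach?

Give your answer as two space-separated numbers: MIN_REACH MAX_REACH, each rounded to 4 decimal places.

Answer: 0.0000 14.1000

Derivation:
Link lengths: [2.7, 5.0, 4.1, 2.3]
max_reach = 2.7 + 5 + 4.1 + 2.3 = 14.1
L_max = max([2.7, 5.0, 4.1, 2.3]) = 5
S (sum of others) = 14.1 - 5 = 9.1
min_reach = max(0, 5 - 9.1) = max(0, -4.1) = 0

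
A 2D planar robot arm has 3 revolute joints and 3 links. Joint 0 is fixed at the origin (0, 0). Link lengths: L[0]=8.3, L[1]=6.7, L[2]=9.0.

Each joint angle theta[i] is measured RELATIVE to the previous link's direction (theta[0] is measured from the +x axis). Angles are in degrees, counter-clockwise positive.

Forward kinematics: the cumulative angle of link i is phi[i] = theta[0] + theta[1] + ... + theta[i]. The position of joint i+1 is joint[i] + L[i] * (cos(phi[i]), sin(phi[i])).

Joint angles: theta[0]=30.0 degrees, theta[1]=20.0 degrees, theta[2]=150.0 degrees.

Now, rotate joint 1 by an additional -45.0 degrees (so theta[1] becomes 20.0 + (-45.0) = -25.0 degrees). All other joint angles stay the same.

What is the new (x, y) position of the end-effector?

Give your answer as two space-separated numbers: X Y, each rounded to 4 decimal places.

Answer: 5.7057 8.5375

Derivation:
joint[0] = (0.0000, 0.0000)  (base)
link 0: phi[0] = 30 = 30 deg
  cos(30 deg) = 0.8660, sin(30 deg) = 0.5000
  joint[1] = (0.0000, 0.0000) + 8.3 * (0.8660, 0.5000) = (0.0000 + 7.1880, 0.0000 + 4.1500) = (7.1880, 4.1500)
link 1: phi[1] = 30 + -25 = 5 deg
  cos(5 deg) = 0.9962, sin(5 deg) = 0.0872
  joint[2] = (7.1880, 4.1500) + 6.7 * (0.9962, 0.0872) = (7.1880 + 6.6745, 4.1500 + 0.5839) = (13.8625, 4.7339)
link 2: phi[2] = 30 + -25 + 150 = 155 deg
  cos(155 deg) = -0.9063, sin(155 deg) = 0.4226
  joint[3] = (13.8625, 4.7339) + 9 * (-0.9063, 0.4226) = (13.8625 + -8.1568, 4.7339 + 3.8036) = (5.7057, 8.5375)
End effector: (5.7057, 8.5375)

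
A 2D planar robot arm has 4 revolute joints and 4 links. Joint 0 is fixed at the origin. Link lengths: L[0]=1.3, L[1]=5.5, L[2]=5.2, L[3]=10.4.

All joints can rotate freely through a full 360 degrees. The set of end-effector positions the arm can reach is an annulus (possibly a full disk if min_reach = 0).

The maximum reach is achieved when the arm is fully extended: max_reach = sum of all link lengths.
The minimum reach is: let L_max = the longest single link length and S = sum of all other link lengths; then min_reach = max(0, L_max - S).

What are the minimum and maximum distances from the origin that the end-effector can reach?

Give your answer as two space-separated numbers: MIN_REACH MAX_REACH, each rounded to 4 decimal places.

Answer: 0.0000 22.4000

Derivation:
Link lengths: [1.3, 5.5, 5.2, 10.4]
max_reach = 1.3 + 5.5 + 5.2 + 10.4 = 22.4
L_max = max([1.3, 5.5, 5.2, 10.4]) = 10.4
S (sum of others) = 22.4 - 10.4 = 12
min_reach = max(0, 10.4 - 12) = max(0, -1.6) = 0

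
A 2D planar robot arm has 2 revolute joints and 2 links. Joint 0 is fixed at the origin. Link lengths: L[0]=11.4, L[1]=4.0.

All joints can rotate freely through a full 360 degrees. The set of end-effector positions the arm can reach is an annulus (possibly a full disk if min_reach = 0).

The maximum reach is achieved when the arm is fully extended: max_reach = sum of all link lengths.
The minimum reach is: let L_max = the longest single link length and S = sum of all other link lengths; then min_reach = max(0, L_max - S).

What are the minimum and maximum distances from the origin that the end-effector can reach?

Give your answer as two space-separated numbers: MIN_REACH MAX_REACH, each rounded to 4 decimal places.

Link lengths: [11.4, 4.0]
max_reach = 11.4 + 4 = 15.4
L_max = max([11.4, 4.0]) = 11.4
S (sum of others) = 15.4 - 11.4 = 4
min_reach = max(0, 11.4 - 4) = max(0, 7.4) = 7.4

Answer: 7.4000 15.4000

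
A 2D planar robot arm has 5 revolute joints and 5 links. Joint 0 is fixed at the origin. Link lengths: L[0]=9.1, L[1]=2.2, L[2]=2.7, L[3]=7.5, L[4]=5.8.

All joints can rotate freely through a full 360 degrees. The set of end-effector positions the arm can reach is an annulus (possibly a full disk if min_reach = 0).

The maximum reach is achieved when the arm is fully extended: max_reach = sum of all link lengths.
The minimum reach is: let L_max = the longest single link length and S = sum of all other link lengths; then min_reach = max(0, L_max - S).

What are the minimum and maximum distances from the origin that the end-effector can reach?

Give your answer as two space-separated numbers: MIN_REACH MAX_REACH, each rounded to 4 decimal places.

Answer: 0.0000 27.3000

Derivation:
Link lengths: [9.1, 2.2, 2.7, 7.5, 5.8]
max_reach = 9.1 + 2.2 + 2.7 + 7.5 + 5.8 = 27.3
L_max = max([9.1, 2.2, 2.7, 7.5, 5.8]) = 9.1
S (sum of others) = 27.3 - 9.1 = 18.2
min_reach = max(0, 9.1 - 18.2) = max(0, -9.1) = 0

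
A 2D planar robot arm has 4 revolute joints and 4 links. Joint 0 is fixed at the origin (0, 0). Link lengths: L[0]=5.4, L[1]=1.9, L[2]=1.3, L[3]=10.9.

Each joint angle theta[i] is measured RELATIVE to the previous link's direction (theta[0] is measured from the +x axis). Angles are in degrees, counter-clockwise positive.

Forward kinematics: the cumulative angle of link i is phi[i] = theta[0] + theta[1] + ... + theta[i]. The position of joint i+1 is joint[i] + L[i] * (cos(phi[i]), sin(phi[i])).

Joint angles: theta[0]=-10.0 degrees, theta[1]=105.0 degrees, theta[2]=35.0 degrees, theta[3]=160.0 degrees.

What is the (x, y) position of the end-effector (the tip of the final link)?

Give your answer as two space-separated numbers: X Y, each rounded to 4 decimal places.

joint[0] = (0.0000, 0.0000)  (base)
link 0: phi[0] = -10 = -10 deg
  cos(-10 deg) = 0.9848, sin(-10 deg) = -0.1736
  joint[1] = (0.0000, 0.0000) + 5.4 * (0.9848, -0.1736) = (0.0000 + 5.3180, 0.0000 + -0.9377) = (5.3180, -0.9377)
link 1: phi[1] = -10 + 105 = 95 deg
  cos(95 deg) = -0.0872, sin(95 deg) = 0.9962
  joint[2] = (5.3180, -0.9377) + 1.9 * (-0.0872, 0.9962) = (5.3180 + -0.1656, -0.9377 + 1.8928) = (5.1524, 0.9551)
link 2: phi[2] = -10 + 105 + 35 = 130 deg
  cos(130 deg) = -0.6428, sin(130 deg) = 0.7660
  joint[3] = (5.1524, 0.9551) + 1.3 * (-0.6428, 0.7660) = (5.1524 + -0.8356, 0.9551 + 0.9959) = (4.3167, 1.9509)
link 3: phi[3] = -10 + 105 + 35 + 160 = 290 deg
  cos(290 deg) = 0.3420, sin(290 deg) = -0.9397
  joint[4] = (4.3167, 1.9509) + 10.9 * (0.3420, -0.9397) = (4.3167 + 3.7280, 1.9509 + -10.2426) = (8.0448, -8.2917)
End effector: (8.0448, -8.2917)

Answer: 8.0448 -8.2917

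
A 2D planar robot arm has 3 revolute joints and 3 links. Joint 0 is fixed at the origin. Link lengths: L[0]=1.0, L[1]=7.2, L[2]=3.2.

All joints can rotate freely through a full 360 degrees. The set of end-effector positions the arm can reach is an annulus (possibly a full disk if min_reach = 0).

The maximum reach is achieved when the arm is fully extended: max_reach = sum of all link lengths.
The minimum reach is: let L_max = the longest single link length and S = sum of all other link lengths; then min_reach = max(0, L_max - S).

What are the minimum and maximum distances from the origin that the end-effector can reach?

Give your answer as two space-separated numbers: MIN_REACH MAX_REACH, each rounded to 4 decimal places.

Link lengths: [1.0, 7.2, 3.2]
max_reach = 1 + 7.2 + 3.2 = 11.4
L_max = max([1.0, 7.2, 3.2]) = 7.2
S (sum of others) = 11.4 - 7.2 = 4.2
min_reach = max(0, 7.2 - 4.2) = max(0, 3) = 3

Answer: 3.0000 11.4000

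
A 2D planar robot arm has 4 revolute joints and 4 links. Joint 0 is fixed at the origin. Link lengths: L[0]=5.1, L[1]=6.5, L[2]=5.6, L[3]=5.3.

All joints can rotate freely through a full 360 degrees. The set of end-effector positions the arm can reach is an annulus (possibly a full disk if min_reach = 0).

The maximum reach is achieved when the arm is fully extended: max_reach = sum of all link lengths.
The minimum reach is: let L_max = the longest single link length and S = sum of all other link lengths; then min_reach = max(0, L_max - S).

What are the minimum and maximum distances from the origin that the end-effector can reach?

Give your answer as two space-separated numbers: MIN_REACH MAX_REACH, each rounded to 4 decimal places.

Link lengths: [5.1, 6.5, 5.6, 5.3]
max_reach = 5.1 + 6.5 + 5.6 + 5.3 = 22.5
L_max = max([5.1, 6.5, 5.6, 5.3]) = 6.5
S (sum of others) = 22.5 - 6.5 = 16
min_reach = max(0, 6.5 - 16) = max(0, -9.5) = 0

Answer: 0.0000 22.5000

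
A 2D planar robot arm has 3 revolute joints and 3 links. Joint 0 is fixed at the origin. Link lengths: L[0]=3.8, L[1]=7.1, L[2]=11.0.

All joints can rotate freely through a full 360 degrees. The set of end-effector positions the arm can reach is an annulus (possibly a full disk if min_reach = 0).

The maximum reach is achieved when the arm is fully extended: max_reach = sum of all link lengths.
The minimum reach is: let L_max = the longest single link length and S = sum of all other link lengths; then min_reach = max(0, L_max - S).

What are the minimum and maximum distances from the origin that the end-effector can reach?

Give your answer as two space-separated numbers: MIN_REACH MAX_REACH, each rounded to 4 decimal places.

Answer: 0.1000 21.9000

Derivation:
Link lengths: [3.8, 7.1, 11.0]
max_reach = 3.8 + 7.1 + 11 = 21.9
L_max = max([3.8, 7.1, 11.0]) = 11
S (sum of others) = 21.9 - 11 = 10.9
min_reach = max(0, 11 - 10.9) = max(0, 0.1) = 0.1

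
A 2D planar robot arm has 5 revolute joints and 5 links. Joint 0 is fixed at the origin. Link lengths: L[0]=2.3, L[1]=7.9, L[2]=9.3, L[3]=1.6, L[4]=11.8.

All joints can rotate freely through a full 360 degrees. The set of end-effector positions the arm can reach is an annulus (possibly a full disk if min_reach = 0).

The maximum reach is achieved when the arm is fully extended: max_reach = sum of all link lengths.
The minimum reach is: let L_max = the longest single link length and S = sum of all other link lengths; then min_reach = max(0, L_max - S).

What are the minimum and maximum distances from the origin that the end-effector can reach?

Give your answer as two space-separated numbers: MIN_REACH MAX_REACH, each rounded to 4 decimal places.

Answer: 0.0000 32.9000

Derivation:
Link lengths: [2.3, 7.9, 9.3, 1.6, 11.8]
max_reach = 2.3 + 7.9 + 9.3 + 1.6 + 11.8 = 32.9
L_max = max([2.3, 7.9, 9.3, 1.6, 11.8]) = 11.8
S (sum of others) = 32.9 - 11.8 = 21.1
min_reach = max(0, 11.8 - 21.1) = max(0, -9.3) = 0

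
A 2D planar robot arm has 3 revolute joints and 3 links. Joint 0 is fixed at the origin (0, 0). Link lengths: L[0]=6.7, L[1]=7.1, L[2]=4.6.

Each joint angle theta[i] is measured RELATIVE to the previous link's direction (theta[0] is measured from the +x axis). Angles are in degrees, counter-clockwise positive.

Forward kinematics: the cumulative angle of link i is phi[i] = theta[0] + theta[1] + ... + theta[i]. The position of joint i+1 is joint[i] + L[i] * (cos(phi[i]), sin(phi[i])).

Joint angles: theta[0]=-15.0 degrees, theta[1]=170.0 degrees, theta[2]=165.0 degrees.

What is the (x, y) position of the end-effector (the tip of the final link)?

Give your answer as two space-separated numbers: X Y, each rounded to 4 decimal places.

Answer: 3.5607 -1.6903

Derivation:
joint[0] = (0.0000, 0.0000)  (base)
link 0: phi[0] = -15 = -15 deg
  cos(-15 deg) = 0.9659, sin(-15 deg) = -0.2588
  joint[1] = (0.0000, 0.0000) + 6.7 * (0.9659, -0.2588) = (0.0000 + 6.4717, 0.0000 + -1.7341) = (6.4717, -1.7341)
link 1: phi[1] = -15 + 170 = 155 deg
  cos(155 deg) = -0.9063, sin(155 deg) = 0.4226
  joint[2] = (6.4717, -1.7341) + 7.1 * (-0.9063, 0.4226) = (6.4717 + -6.4348, -1.7341 + 3.0006) = (0.0369, 1.2665)
link 2: phi[2] = -15 + 170 + 165 = 320 deg
  cos(320 deg) = 0.7660, sin(320 deg) = -0.6428
  joint[3] = (0.0369, 1.2665) + 4.6 * (0.7660, -0.6428) = (0.0369 + 3.5238, 1.2665 + -2.9568) = (3.5607, -1.6903)
End effector: (3.5607, -1.6903)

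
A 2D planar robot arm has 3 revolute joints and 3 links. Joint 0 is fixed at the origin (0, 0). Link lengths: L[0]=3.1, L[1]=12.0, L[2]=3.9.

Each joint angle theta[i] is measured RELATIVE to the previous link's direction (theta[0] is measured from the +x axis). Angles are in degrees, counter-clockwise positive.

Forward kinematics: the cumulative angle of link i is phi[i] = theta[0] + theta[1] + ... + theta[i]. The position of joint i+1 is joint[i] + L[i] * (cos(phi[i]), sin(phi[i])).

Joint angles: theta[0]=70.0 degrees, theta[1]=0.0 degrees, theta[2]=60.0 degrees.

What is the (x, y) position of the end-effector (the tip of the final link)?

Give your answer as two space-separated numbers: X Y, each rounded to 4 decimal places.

Answer: 2.6576 17.1769

Derivation:
joint[0] = (0.0000, 0.0000)  (base)
link 0: phi[0] = 70 = 70 deg
  cos(70 deg) = 0.3420, sin(70 deg) = 0.9397
  joint[1] = (0.0000, 0.0000) + 3.1 * (0.3420, 0.9397) = (0.0000 + 1.0603, 0.0000 + 2.9130) = (1.0603, 2.9130)
link 1: phi[1] = 70 + 0 = 70 deg
  cos(70 deg) = 0.3420, sin(70 deg) = 0.9397
  joint[2] = (1.0603, 2.9130) + 12 * (0.3420, 0.9397) = (1.0603 + 4.1042, 2.9130 + 11.2763) = (5.1645, 14.1894)
link 2: phi[2] = 70 + 0 + 60 = 130 deg
  cos(130 deg) = -0.6428, sin(130 deg) = 0.7660
  joint[3] = (5.1645, 14.1894) + 3.9 * (-0.6428, 0.7660) = (5.1645 + -2.5069, 14.1894 + 2.9876) = (2.6576, 17.1769)
End effector: (2.6576, 17.1769)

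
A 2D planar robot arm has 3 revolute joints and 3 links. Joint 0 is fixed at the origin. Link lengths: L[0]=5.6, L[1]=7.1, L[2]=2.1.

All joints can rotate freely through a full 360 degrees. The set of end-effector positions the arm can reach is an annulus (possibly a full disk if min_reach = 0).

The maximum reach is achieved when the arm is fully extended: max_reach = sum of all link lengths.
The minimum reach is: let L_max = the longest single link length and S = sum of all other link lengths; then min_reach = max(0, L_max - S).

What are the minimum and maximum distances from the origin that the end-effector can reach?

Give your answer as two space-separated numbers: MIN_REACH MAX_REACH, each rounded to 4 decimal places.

Link lengths: [5.6, 7.1, 2.1]
max_reach = 5.6 + 7.1 + 2.1 = 14.8
L_max = max([5.6, 7.1, 2.1]) = 7.1
S (sum of others) = 14.8 - 7.1 = 7.7
min_reach = max(0, 7.1 - 7.7) = max(0, -0.6) = 0

Answer: 0.0000 14.8000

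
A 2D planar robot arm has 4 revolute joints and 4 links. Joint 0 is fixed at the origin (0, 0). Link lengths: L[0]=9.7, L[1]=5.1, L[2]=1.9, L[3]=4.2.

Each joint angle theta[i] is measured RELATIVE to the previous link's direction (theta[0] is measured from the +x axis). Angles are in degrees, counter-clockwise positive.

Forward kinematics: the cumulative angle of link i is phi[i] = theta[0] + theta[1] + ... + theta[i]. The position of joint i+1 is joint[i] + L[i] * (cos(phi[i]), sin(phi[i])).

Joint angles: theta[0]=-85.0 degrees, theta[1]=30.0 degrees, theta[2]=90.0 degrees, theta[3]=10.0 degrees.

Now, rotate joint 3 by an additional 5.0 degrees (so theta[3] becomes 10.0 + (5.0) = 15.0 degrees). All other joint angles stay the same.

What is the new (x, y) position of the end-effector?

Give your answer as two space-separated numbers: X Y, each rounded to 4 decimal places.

joint[0] = (0.0000, 0.0000)  (base)
link 0: phi[0] = -85 = -85 deg
  cos(-85 deg) = 0.0872, sin(-85 deg) = -0.9962
  joint[1] = (0.0000, 0.0000) + 9.7 * (0.0872, -0.9962) = (0.0000 + 0.8454, 0.0000 + -9.6631) = (0.8454, -9.6631)
link 1: phi[1] = -85 + 30 = -55 deg
  cos(-55 deg) = 0.5736, sin(-55 deg) = -0.8192
  joint[2] = (0.8454, -9.6631) + 5.1 * (0.5736, -0.8192) = (0.8454 + 2.9252, -9.6631 + -4.1777) = (3.7707, -13.8408)
link 2: phi[2] = -85 + 30 + 90 = 35 deg
  cos(35 deg) = 0.8192, sin(35 deg) = 0.5736
  joint[3] = (3.7707, -13.8408) + 1.9 * (0.8192, 0.5736) = (3.7707 + 1.5564, -13.8408 + 1.0898) = (5.3270, -12.7510)
link 3: phi[3] = -85 + 30 + 90 + 15 = 50 deg
  cos(50 deg) = 0.6428, sin(50 deg) = 0.7660
  joint[4] = (5.3270, -12.7510) + 4.2 * (0.6428, 0.7660) = (5.3270 + 2.6997, -12.7510 + 3.2174) = (8.0267, -9.5336)
End effector: (8.0267, -9.5336)

Answer: 8.0267 -9.5336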